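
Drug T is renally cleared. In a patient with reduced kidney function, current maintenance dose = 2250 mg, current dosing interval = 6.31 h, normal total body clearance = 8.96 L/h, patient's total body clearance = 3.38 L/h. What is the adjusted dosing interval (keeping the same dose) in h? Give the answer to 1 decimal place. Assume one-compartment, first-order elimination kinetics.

16.7 h

To keep the same average steady-state level, dosing rate must scale with clearance.
CL ratio = 3.38 / 8.96 = 0.3772
New interval (same dose) = 6.31 / 0.3772 = 16.73 h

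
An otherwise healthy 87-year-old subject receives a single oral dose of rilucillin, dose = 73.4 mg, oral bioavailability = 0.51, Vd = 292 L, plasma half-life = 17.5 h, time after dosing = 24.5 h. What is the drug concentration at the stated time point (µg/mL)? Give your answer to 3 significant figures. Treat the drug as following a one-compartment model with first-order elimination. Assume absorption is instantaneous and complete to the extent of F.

0.0486 µg/mL

Amount reaching circulation = F × Dose = 0.51 × 73.40 = 37.43 mg
C₀ = F·Dose / Vd = 37.43 / 292 = 0.1282 mg/L
k = ln2 / t½ = 0.693147 / 17.5 = 0.03961 h⁻¹
C = C₀ · e^(−k·t) = 0.1282 × e^(−0.03961 × 24.5)
  = 0.1282 × 0.3789 = 0.04857 mg/L
(0.04857 mg/L = 0.04857 µg/mL)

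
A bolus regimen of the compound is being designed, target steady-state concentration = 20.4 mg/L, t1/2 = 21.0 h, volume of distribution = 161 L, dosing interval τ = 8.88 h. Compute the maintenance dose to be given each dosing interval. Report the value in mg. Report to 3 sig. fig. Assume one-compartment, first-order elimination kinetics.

963 mg

k = ln2 / t½ = 0.693147 / 21.0 = 0.03301 h⁻¹
CL = k × Vd = 0.03301 × 161 = 5.315 L/h
At steady state, Dose/τ = Css × CL.
Dose = Css × CL × τ = 20.4 × 5.315 × 8.88 = 962.8 mg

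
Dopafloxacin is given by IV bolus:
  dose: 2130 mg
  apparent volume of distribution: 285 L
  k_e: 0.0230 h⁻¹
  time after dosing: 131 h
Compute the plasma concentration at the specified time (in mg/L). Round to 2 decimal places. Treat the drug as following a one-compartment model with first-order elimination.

0.37 mg/L

C₀ = Dose / Vd = 2130 / 285 = 7.474 mg/L
C = C₀ · e^(−k·t) = 7.474 × e^(−0.02300 × 131)
  = 7.474 × 0.04914 = 0.3673 mg/L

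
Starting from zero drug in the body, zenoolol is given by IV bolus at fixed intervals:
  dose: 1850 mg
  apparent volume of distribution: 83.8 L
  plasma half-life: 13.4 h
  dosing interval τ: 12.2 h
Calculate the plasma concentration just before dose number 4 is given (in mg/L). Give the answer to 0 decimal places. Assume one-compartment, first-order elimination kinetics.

C₀ per dose = Dose / Vd = 1850 / 83.8 = 22.08 mg/L
k = ln2 / t½ = 0.693147 / 13.4 = 0.05173 h⁻¹
Fraction remaining after one interval: r = e^(−kτ) = e^(−0.05173 × 12.2) = 0.5320
Before dose 4, 3 doses have been given (aged 1τ, 2τ, 3τ).
C_trough = C₀ × (r + r² + … + r^3) = C₀ × r(1−r^3)/(1−r)
        = 22.08 × 0.5320 × (1 − 0.1506) / (1 − 0.5320) = 21.32 mg/L

21 mg/L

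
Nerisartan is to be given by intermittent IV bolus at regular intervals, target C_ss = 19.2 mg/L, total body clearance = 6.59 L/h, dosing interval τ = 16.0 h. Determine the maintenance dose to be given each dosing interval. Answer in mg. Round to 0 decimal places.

At steady state, Dose/τ = Css × CL.
Dose = Css × CL × τ = 19.2 × 6.590 × 16.0 = 2024 mg

2024 mg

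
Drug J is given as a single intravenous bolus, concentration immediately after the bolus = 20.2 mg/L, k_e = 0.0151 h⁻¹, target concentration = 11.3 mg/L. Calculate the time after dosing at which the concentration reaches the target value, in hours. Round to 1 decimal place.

38.5 h

t = ln(C₀ / C) / k = ln(20.20 / 11.3) / 0.01510
  = ln(1.788) / 0.01510 = 0.5811 / 0.01510 = 38.48 h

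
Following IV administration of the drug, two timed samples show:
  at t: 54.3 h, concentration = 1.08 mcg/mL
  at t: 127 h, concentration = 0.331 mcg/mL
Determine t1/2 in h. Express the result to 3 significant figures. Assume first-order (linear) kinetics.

k = ln(C₁/C₂) / (t₂ − t₁) = ln(1.08/0.331) / (127 − 54.3)
  = 1.183 / 72.70 = 0.01627 h⁻¹
t½ = ln2 / k = 0.693147 / 0.01627 = 42.60 h

42.6 h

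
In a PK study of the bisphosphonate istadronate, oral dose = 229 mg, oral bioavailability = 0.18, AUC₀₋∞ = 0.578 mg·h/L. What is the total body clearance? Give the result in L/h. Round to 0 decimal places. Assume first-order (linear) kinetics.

71 L/h

CL = F·Dose / AUC = 0.18 × 229 / 0.578 = 71.31 L/h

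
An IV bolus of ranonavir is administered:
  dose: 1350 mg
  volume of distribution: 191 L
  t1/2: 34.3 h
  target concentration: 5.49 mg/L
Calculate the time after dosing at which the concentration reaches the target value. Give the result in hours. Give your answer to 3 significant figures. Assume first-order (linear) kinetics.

12.5 h

C₀ = Dose / Vd = 1350 / 191 = 7.068 mg/L
k = ln2 / t½ = 0.693147 / 34.3 = 0.02021 h⁻¹
t = ln(C₀ / C) / k = ln(7.068 / 5.49) / 0.02021
  = ln(1.287) / 0.02021 = 0.2523 / 0.02021 = 12.48 h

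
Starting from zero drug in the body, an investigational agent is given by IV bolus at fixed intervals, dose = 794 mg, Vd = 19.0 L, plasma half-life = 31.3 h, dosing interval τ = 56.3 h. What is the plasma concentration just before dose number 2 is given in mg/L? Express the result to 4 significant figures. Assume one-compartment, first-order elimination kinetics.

C₀ per dose = Dose / Vd = 794 / 19.0 = 41.79 mg/L
k = ln2 / t½ = 0.693147 / 31.3 = 0.02215 h⁻¹
Fraction remaining after one interval: r = e^(−kτ) = e^(−0.02215 × 56.3) = 0.2874
Before dose 2, 1 dose has been given (aged 1τ).
C_trough = C₀ × r = 41.79 × 0.2874 = 12.01 mg/L

12.01 mg/L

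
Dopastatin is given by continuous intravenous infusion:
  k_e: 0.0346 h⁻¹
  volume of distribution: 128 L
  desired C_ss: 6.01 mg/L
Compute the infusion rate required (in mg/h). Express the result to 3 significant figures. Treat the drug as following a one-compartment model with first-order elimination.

CL = k × Vd = 0.03460 × 128 = 4.429 L/h
At steady state, infusion rate R₀ = Css × CL = 6.01 × 4.429 = 26.62 mg/h

26.6 mg/h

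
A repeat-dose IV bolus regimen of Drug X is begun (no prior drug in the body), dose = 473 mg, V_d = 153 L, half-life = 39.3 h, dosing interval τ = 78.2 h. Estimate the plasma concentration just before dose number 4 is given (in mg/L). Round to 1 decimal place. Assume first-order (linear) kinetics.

1.0 mg/L

C₀ per dose = Dose / Vd = 473 / 153 = 3.092 mg/L
k = ln2 / t½ = 0.693147 / 39.3 = 0.01764 h⁻¹
Fraction remaining after one interval: r = e^(−kτ) = e^(−0.01764 × 78.2) = 0.2517
Before dose 4, 3 doses have been given (aged 1τ, 2τ, 3τ).
C_trough = C₀ × (r + r² + … + r^3) = C₀ × r(1−r^3)/(1−r)
        = 3.092 × 0.2517 × (1 − 0.01595) / (1 − 0.2517) = 1.023 mg/L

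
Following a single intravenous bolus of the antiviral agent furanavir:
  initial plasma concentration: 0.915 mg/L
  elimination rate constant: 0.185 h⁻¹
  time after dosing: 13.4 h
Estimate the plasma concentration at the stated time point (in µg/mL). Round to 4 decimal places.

C = C₀ · e^(−k·t) = 0.9150 × e^(−0.1850 × 13.4)
  = 0.9150 × 0.08383 = 0.07670 mg/L
(0.07670 mg/L = 0.07670 µg/mL)

0.0767 µg/mL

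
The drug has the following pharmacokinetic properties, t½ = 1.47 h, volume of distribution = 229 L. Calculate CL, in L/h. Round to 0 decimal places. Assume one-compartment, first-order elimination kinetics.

108 L/h

k = ln2 / t½ = 0.693147 / 1.47 = 0.4715 h⁻¹
CL = k × Vd = 0.4715 × 229 = 108.0 L/h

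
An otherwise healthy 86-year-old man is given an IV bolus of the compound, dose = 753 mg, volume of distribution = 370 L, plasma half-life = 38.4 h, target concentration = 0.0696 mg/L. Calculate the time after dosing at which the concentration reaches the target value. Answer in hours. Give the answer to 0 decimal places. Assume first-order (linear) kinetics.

C₀ = Dose / Vd = 753.0 / 370 = 2.035 mg/L
k = ln2 / t½ = 0.693147 / 38.4 = 0.01805 h⁻¹
t = ln(C₀ / C) / k = ln(2.035 / 0.0696) / 0.01805
  = ln(29.24) / 0.01805 = 3.376 / 0.01805 = 187.0 h

187 h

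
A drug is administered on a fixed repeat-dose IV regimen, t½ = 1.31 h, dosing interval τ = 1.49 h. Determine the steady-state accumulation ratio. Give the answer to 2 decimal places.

1.83

k = ln2 / t½ = 0.693147 / 1.31 = 0.5291 h⁻¹
e^(−kτ) = e^(−0.5291 × 1.49) = 0.4546
Accumulation ratio R = 1 / (1 − e^(−kτ)) = 1 / (1 − 0.4546) = 1.834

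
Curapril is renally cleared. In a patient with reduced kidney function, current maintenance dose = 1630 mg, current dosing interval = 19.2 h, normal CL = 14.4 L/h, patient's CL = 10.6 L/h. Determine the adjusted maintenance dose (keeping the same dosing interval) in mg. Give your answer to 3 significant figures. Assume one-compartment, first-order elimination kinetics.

To keep the same average steady-state level, dosing rate must scale with clearance.
CL ratio = 10.6 / 14.4 = 0.7361
New dose (same interval) = 1630 × 0.7361 = 1200 mg

1200 mg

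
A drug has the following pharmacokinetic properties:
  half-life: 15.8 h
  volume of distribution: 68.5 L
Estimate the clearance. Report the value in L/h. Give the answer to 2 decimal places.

3.01 L/h

k = ln2 / t½ = 0.693147 / 15.8 = 0.04387 h⁻¹
CL = k × Vd = 0.04387 × 68.5 = 3.005 L/h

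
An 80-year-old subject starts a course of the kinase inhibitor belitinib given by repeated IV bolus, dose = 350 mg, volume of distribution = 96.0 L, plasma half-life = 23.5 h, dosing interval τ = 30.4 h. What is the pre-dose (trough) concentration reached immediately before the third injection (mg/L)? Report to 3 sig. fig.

2.09 mg/L

C₀ per dose = Dose / Vd = 350 / 96.0 = 3.646 mg/L
k = ln2 / t½ = 0.693147 / 23.5 = 0.02950 h⁻¹
Fraction remaining after one interval: r = e^(−kτ) = e^(−0.02950 × 30.4) = 0.4079
Before dose 3, 2 doses have been given (aged 1τ, 2τ).
C_trough = C₀ × (r + r²) = 3.646 × (0.4079 + 0.1664) = 2.094 mg/L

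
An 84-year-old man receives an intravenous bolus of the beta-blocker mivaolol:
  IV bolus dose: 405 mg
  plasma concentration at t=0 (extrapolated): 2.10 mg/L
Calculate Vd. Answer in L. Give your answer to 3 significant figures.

Vd = Dose / C₀ = 405.0 / 2.10 = 192.9 L

193 L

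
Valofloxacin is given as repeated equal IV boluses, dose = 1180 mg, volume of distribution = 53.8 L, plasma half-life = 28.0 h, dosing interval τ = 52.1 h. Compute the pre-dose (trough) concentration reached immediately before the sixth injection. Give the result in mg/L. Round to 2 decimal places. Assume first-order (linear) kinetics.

8.32 mg/L

C₀ per dose = Dose / Vd = 1180 / 53.8 = 21.93 mg/L
k = ln2 / t½ = 0.693147 / 28.0 = 0.02476 h⁻¹
Fraction remaining after one interval: r = e^(−kτ) = e^(−0.02476 × 52.1) = 0.2753
Before dose 6, 5 doses have been given (aged 1τ, 2τ, 3τ, 4τ, 5τ).
C_trough = C₀ × (r + r² + … + r^5) = C₀ × r(1−r^5)/(1−r)
        = 21.93 × 0.2753 × (1 − 0.001581) / (1 − 0.2753) = 8.318 mg/L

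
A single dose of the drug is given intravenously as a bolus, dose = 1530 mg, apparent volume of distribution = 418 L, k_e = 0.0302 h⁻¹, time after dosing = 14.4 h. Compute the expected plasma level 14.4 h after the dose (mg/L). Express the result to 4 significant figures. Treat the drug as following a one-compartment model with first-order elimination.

C₀ = Dose / Vd = 1530 / 418 = 3.660 mg/L
C = C₀ · e^(−k·t) = 3.660 × e^(−0.03020 × 14.4)
  = 3.660 × 0.6473 = 2.369 mg/L

2.369 mg/L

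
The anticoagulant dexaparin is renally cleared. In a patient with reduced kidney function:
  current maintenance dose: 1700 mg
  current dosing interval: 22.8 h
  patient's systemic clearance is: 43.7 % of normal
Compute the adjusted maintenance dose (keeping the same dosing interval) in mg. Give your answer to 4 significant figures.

To keep the same average steady-state level, dosing rate must scale with clearance.
CL ratio = 43.7 / 100 = 0.4370
New dose (same interval) = 1700 × 0.4370 = 742.9 mg

742.9 mg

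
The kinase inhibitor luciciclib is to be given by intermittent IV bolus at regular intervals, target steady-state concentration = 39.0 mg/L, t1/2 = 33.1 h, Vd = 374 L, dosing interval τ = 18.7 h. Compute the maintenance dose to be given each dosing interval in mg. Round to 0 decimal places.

k = ln2 / t½ = 0.693147 / 33.1 = 0.02094 h⁻¹
CL = k × Vd = 0.02094 × 374 = 7.832 L/h
At steady state, Dose/τ = Css × CL.
Dose = Css × CL × τ = 39.0 × 7.832 × 18.7 = 5712 mg

5712 mg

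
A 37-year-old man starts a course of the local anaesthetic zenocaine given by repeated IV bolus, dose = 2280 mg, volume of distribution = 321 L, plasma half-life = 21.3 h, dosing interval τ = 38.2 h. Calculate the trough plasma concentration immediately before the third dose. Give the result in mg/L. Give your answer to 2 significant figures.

2.6 mg/L

C₀ per dose = Dose / Vd = 2280 / 321 = 7.103 mg/L
k = ln2 / t½ = 0.693147 / 21.3 = 0.03254 h⁻¹
Fraction remaining after one interval: r = e^(−kτ) = e^(−0.03254 × 38.2) = 0.2885
Before dose 3, 2 doses have been given (aged 1τ, 2τ).
C_trough = C₀ × (r + r²) = 7.103 × (0.2885 + 0.08323) = 2.640 mg/L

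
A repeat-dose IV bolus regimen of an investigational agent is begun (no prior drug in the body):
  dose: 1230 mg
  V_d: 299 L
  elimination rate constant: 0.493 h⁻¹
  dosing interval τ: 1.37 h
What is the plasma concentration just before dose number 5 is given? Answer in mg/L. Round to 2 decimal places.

C₀ per dose = Dose / Vd = 1230 / 299 = 4.114 mg/L
Fraction remaining after one interval: r = e^(−kτ) = e^(−0.4930 × 1.37) = 0.5089
Before dose 5, 4 doses have been given (aged 1τ, 2τ, 3τ, 4τ).
C_trough = C₀ × (r + r² + … + r^4) = C₀ × r(1−r^4)/(1−r)
        = 4.114 × 0.5089 × (1 − 0.06707) / (1 − 0.5089) = 3.977 mg/L

3.98 mg/L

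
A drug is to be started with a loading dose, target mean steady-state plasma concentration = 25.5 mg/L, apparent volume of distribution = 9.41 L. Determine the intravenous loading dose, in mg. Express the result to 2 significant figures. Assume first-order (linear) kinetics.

240 mg

LD = Css × Vd = 25.5 × 9.41 = 240.0 mg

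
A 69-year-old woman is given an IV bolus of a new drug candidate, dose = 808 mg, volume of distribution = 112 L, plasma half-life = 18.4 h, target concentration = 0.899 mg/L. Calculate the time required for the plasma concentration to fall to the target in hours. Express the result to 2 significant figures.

55 h

C₀ = Dose / Vd = 808.0 / 112 = 7.214 mg/L
k = ln2 / t½ = 0.693147 / 18.4 = 0.03767 h⁻¹
t = ln(C₀ / C) / k = ln(7.214 / 0.899) / 0.03767
  = ln(8.024) / 0.03767 = 2.082 / 0.03767 = 55.27 h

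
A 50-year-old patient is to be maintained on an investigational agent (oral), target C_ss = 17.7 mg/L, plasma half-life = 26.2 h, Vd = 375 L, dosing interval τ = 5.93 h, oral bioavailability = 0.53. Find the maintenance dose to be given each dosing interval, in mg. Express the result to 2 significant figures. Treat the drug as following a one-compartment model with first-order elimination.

k = ln2 / t½ = 0.693147 / 26.2 = 0.02646 h⁻¹
CL = k × Vd = 0.02646 × 375 = 9.923 L/h
At steady state, F × (Dose/τ) = Css × CL.
Dose = Css × CL × τ / F = 17.7 × 9.923 × 5.93 / 0.53 = 1965 mg

2000 mg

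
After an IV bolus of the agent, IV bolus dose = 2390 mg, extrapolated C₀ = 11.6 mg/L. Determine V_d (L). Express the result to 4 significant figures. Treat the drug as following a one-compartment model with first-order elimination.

206.0 L

Vd = Dose / C₀ = 2390 / 11.6 = 206.0 L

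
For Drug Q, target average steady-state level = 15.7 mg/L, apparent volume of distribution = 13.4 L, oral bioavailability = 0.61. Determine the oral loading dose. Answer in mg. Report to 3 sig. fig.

LD = Css × Vd / F = 15.7 × 13.4 / 0.61 = 344.9 mg

345 mg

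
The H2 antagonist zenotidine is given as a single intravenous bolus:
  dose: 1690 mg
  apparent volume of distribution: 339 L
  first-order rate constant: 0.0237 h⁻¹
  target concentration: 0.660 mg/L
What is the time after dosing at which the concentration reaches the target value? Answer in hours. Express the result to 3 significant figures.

C₀ = Dose / Vd = 1690 / 339 = 4.985 mg/L
t = ln(C₀ / C) / k = ln(4.985 / 0.660) / 0.02370
  = ln(7.553) / 0.02370 = 2.022 / 0.02370 = 85.32 h

85.3 h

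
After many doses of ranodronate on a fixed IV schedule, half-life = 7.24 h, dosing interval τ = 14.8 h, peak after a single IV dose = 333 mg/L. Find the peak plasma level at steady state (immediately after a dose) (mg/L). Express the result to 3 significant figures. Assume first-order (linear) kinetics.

k = ln2 / t½ = 0.693147 / 7.24 = 0.09574 h⁻¹
e^(−kτ) = e^(−0.09574 × 14.8) = 0.2425
Accumulation ratio R = 1 / (1 − e^(−kτ)) = 1 / (1 − 0.2425) = 1.320
Steady-state peak = C₀ × R = 333 × 1.320 = 439.6 mg/L

440 mg/L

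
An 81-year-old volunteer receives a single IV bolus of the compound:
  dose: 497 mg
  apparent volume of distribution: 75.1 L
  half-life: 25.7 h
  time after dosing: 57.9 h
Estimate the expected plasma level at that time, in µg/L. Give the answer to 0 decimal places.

1388 µg/L

C₀ = Dose / Vd = 497.0 / 75.1 = 6.618 mg/L
k = ln2 / t½ = 0.693147 / 25.7 = 0.02697 h⁻¹
C = C₀ · e^(−k·t) = 6.618 × e^(−0.02697 × 57.9)
  = 6.618 × 0.2098 = 1.388 mg/L
Convert: 1.388 mg/L × 1000 = 1388 µg/L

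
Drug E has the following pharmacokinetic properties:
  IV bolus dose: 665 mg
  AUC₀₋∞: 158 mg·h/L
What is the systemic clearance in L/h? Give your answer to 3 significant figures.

4.21 L/h

CL = Dose / AUC = 665 / 158 = 4.209 L/h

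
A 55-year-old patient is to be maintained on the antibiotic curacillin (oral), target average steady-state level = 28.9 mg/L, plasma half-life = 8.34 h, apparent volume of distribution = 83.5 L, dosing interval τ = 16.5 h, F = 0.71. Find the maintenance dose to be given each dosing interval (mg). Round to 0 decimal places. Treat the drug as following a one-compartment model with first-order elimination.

4661 mg

k = ln2 / t½ = 0.693147 / 8.34 = 0.08311 h⁻¹
CL = k × Vd = 0.08311 × 83.5 = 6.940 L/h
At steady state, F × (Dose/τ) = Css × CL.
Dose = Css × CL × τ / F = 28.9 × 6.940 × 16.5 / 0.71 = 4661 mg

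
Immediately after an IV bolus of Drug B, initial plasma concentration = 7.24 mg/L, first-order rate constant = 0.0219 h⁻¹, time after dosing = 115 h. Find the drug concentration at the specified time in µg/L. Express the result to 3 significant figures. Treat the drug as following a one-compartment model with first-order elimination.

C = C₀ · e^(−k·t) = 7.240 × e^(−0.02190 × 115)
  = 7.240 × 0.08058 = 0.5834 mg/L
Convert: 0.5834 mg/L × 1000 = 583.4 µg/L

583 µg/L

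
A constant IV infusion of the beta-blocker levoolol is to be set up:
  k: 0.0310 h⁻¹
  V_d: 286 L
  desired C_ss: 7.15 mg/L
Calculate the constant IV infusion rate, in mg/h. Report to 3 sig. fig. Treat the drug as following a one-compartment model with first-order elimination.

CL = k × Vd = 0.03100 × 286 = 8.866 L/h
At steady state, infusion rate R₀ = Css × CL = 7.15 × 8.866 = 63.39 mg/h

63.4 mg/h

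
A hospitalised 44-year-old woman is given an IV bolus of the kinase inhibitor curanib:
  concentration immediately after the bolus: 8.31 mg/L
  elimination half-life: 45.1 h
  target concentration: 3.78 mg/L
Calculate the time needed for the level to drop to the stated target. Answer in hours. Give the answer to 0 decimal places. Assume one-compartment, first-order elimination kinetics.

k = ln2 / t½ = 0.693147 / 45.1 = 0.01537 h⁻¹
t = ln(C₀ / C) / k = ln(8.310 / 3.78) / 0.01537
  = ln(2.198) / 0.01537 = 0.7875 / 0.01537 = 51.24 h

51 h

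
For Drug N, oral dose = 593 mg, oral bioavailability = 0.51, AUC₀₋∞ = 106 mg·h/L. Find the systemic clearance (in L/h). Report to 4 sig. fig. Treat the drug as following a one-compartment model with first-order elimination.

CL = F·Dose / AUC = 0.51 × 593 / 106 = 2.853 L/h

2.853 L/h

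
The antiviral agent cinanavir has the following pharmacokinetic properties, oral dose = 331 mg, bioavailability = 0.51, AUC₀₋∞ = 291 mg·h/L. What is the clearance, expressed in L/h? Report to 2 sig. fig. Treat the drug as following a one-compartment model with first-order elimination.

0.58 L/h

CL = F·Dose / AUC = 0.51 × 331 / 291 = 0.5801 L/h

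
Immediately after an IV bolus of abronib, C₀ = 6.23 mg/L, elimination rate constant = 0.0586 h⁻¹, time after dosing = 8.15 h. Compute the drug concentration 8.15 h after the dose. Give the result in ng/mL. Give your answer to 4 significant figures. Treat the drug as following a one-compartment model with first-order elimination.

3864 ng/mL

C = C₀ · e^(−k·t) = 6.230 × e^(−0.05860 × 8.15)
  = 6.230 × 0.6203 = 3.864 mg/L
Convert: 3.864 mg/L × 1000 = 3864 ng/mL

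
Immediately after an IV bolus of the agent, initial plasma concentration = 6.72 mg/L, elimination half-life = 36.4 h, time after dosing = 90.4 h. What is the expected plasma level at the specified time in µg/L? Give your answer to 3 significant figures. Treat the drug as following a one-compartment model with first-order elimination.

1200 µg/L

k = ln2 / t½ = 0.693147 / 36.4 = 0.01904 h⁻¹
C = C₀ · e^(−k·t) = 6.720 × e^(−0.01904 × 90.4)
  = 6.720 × 0.1788 = 1.202 mg/L
Convert: 1.202 mg/L × 1000 = 1202 µg/L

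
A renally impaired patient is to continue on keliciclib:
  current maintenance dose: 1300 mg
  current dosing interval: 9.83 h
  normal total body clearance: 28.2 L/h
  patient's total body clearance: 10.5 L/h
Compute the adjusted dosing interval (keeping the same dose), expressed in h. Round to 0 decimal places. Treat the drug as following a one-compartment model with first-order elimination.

To keep the same average steady-state level, dosing rate must scale with clearance.
CL ratio = 10.5 / 28.2 = 0.3723
New interval (same dose) = 9.83 / 0.3723 = 26.40 h

26 h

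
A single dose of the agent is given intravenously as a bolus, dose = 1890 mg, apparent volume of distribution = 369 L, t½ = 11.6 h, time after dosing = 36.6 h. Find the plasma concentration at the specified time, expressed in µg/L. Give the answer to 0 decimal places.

575 µg/L

C₀ = Dose / Vd = 1890 / 369 = 5.122 mg/L
k = ln2 / t½ = 0.693147 / 11.6 = 0.05975 h⁻¹
C = C₀ · e^(−k·t) = 5.122 × e^(−0.05975 × 36.6)
  = 5.122 × 0.1123 = 0.5752 mg/L
Convert: 0.5752 mg/L × 1000 = 575.2 µg/L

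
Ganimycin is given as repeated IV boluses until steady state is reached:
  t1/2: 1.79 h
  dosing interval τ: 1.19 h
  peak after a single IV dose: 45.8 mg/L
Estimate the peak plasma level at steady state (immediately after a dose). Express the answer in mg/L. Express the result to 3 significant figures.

k = ln2 / t½ = 0.693147 / 1.79 = 0.3872 h⁻¹
e^(−kτ) = e^(−0.3872 × 1.19) = 0.6308
Accumulation ratio R = 1 / (1 − e^(−kτ)) = 1 / (1 − 0.6308) = 2.709
Steady-state peak = C₀ × R = 45.8 × 2.709 = 124.1 mg/L

124 mg/L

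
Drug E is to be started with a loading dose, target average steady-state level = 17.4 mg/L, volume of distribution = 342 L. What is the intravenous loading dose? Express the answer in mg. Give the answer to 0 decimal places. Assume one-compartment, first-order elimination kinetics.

5951 mg

LD = Css × Vd = 17.4 × 342 = 5951 mg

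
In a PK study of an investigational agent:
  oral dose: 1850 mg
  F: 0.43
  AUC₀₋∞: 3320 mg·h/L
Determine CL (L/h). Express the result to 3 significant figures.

CL = F·Dose / AUC = 0.43 × 1850 / 3320 = 0.2396 L/h

0.240 L/h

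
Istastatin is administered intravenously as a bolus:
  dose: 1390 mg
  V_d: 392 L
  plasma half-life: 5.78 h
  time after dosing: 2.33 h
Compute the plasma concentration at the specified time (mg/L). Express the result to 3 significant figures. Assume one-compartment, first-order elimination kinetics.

C₀ = Dose / Vd = 1390 / 392 = 3.546 mg/L
k = ln2 / t½ = 0.693147 / 5.78 = 0.1199 h⁻¹
C = C₀ · e^(−k·t) = 3.546 × e^(−0.1199 × 2.33)
  = 3.546 × 0.7563 = 2.682 mg/L

2.68 mg/L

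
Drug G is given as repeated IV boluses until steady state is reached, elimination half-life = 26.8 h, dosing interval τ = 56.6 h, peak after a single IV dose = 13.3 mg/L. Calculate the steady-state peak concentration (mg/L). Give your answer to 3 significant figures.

17.3 mg/L

k = ln2 / t½ = 0.693147 / 26.8 = 0.02586 h⁻¹
e^(−kτ) = e^(−0.02586 × 56.6) = 0.2314
Accumulation ratio R = 1 / (1 − e^(−kτ)) = 1 / (1 − 0.2314) = 1.301
Steady-state peak = C₀ × R = 13.3 × 1.301 = 17.30 mg/L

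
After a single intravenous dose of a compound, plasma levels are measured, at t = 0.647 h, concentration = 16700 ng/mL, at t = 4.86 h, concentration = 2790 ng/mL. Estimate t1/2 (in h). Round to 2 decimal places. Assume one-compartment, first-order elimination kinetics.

1.63 h

k = ln(C₁/C₂) / (t₂ − t₁) = ln(16700/2790) / (4.86 − 0.647)
  = 1.789 / 4.213 = 0.4246 h⁻¹
t½ = ln2 / k = 0.693147 / 0.4246 = 1.632 h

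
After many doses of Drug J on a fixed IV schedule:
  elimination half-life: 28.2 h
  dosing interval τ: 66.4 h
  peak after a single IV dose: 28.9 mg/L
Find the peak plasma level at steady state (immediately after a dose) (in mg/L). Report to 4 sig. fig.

k = ln2 / t½ = 0.693147 / 28.2 = 0.02458 h⁻¹
e^(−kτ) = e^(−0.02458 × 66.4) = 0.1955
Accumulation ratio R = 1 / (1 − e^(−kτ)) = 1 / (1 − 0.1955) = 1.243
Steady-state peak = C₀ × R = 28.9 × 1.243 = 35.92 mg/L

35.92 mg/L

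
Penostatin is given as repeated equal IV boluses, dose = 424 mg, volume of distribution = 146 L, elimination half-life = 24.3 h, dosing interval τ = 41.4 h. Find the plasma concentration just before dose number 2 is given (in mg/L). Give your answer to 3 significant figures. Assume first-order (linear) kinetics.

C₀ per dose = Dose / Vd = 424 / 146 = 2.904 mg/L
k = ln2 / t½ = 0.693147 / 24.3 = 0.02852 h⁻¹
Fraction remaining after one interval: r = e^(−kτ) = e^(−0.02852 × 41.4) = 0.3071
Before dose 2, 1 dose has been given (aged 1τ).
C_trough = C₀ × r = 2.904 × 0.3071 = 0.8918 mg/L

0.892 mg/L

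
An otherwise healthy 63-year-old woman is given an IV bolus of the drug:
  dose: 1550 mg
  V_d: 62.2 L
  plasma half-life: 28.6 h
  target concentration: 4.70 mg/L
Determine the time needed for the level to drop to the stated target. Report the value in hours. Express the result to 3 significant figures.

C₀ = Dose / Vd = 1550 / 62.2 = 24.92 mg/L
k = ln2 / t½ = 0.693147 / 28.6 = 0.02424 h⁻¹
t = ln(C₀ / C) / k = ln(24.92 / 4.70) / 0.02424
  = ln(5.302) / 0.02424 = 1.668 / 0.02424 = 68.81 h

68.8 h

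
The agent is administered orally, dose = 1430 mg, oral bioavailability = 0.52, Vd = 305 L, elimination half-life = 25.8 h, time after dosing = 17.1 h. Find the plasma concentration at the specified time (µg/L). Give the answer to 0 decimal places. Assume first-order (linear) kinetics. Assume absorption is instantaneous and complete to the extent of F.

Amount reaching circulation = F × Dose = 0.52 × 1430 = 743.6 mg
C₀ = F·Dose / Vd = 743.6 / 305 = 2.438 mg/L
k = ln2 / t½ = 0.693147 / 25.8 = 0.02687 h⁻¹
C = C₀ · e^(−k·t) = 2.438 × e^(−0.02687 × 17.1)
  = 2.438 × 0.6316 = 1.540 mg/L
Convert: 1.540 mg/L × 1000 = 1540 µg/L

1540 µg/L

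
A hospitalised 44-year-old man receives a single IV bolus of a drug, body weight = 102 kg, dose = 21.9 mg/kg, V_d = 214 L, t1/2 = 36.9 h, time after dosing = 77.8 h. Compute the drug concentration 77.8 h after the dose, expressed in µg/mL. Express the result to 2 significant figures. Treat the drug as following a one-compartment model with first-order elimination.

Total dose = 21.9 × 102 = 2234 mg
C₀ = Dose / Vd = 2234 / 214 = 10.44 mg/L
k = ln2 / t½ = 0.693147 / 36.9 = 0.01878 h⁻¹
C = C₀ · e^(−k·t) = 10.44 × e^(−0.01878 × 77.8)
  = 10.44 × 0.2320 = 2.422 mg/L
(2.422 mg/L = 2.422 µg/mL)

2.4 µg/mL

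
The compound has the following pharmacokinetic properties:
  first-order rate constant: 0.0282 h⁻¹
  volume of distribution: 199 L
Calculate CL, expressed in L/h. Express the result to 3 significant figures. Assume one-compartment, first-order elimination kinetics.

CL = k × Vd = 0.0282 × 199 = 5.612 L/h

5.61 L/h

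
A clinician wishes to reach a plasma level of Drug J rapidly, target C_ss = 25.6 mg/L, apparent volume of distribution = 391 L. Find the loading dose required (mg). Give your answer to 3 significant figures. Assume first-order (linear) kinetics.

LD = Css × Vd = 25.6 × 391 = 10010 mg

10000 mg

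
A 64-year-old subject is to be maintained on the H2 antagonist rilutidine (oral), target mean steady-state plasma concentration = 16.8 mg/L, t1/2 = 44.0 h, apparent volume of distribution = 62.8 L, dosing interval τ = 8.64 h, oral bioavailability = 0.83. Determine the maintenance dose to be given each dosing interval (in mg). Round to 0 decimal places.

173 mg

k = ln2 / t½ = 0.693147 / 44.0 = 0.01575 h⁻¹
CL = k × Vd = 0.01575 × 62.8 = 0.9891 L/h
At steady state, F × (Dose/τ) = Css × CL.
Dose = Css × CL × τ / F = 16.8 × 0.9891 × 8.64 / 0.83 = 173.0 mg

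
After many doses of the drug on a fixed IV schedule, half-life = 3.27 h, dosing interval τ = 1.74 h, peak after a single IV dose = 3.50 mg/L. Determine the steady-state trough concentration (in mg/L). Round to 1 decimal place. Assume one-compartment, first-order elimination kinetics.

k = ln2 / t½ = 0.693147 / 3.27 = 0.2120 h⁻¹
e^(−kτ) = e^(−0.2120 × 1.74) = 0.6915
Accumulation ratio R = 1 / (1 − e^(−kτ)) = 1 / (1 − 0.6915) = 3.241
Steady-state trough = C₀ × R × e^(−kτ) = 3.50 × 3.241 × 0.6915 = 7.844 mg/L

7.8 mg/L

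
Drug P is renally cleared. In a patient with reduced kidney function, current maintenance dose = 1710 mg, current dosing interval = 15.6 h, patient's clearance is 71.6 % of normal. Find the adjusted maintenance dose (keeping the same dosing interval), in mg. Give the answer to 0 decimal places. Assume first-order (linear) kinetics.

To keep the same average steady-state level, dosing rate must scale with clearance.
CL ratio = 71.6 / 100 = 0.7160
New dose (same interval) = 1710 × 0.7160 = 1224 mg

1224 mg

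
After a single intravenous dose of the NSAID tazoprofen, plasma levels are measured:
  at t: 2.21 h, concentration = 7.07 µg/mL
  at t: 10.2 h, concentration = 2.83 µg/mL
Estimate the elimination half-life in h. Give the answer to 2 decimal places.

6.05 h

k = ln(C₁/C₂) / (t₂ − t₁) = ln(7.07/2.83) / (10.2 − 2.21)
  = 0.9156 / 7.990 = 0.1146 h⁻¹
t½ = ln2 / k = 0.693147 / 0.1146 = 6.048 h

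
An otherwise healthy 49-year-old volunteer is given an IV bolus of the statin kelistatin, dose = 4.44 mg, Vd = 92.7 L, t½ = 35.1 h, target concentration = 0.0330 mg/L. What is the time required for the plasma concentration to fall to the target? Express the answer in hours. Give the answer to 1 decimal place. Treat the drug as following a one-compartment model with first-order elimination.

18.9 h

C₀ = Dose / Vd = 4.440 / 92.7 = 0.04790 mg/L
k = ln2 / t½ = 0.693147 / 35.1 = 0.01975 h⁻¹
t = ln(C₀ / C) / k = ln(0.04790 / 0.0330) / 0.01975
  = ln(1.452) / 0.01975 = 0.3729 / 0.01975 = 18.88 h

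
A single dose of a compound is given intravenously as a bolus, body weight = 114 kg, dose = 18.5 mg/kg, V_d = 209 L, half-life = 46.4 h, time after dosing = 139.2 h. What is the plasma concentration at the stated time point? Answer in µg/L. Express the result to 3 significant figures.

Total dose = 18.5 × 114 = 2109 mg
C₀ = Dose / Vd = 2109 / 209 = 10.09 mg/L
k = ln2 / t½ = 0.693147 / 46.4 = 0.01494 h⁻¹
t / t½ = 139.2 / 46.4 = 3 half-lives
C = C₀ × (1/2)^3 = 10.09 × 0.1250 = 1.261 mg/L
Convert: 1.261 mg/L × 1000 = 1261 µg/L

1260 µg/L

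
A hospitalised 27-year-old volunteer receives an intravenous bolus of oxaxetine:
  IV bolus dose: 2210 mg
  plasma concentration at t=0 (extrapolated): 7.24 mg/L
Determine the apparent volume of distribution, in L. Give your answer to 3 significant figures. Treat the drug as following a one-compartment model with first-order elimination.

305 L

Vd = Dose / C₀ = 2210 / 7.24 = 305.2 L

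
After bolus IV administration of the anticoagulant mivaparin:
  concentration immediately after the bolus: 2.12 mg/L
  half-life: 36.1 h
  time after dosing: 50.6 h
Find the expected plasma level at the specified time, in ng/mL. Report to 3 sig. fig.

k = ln2 / t½ = 0.693147 / 36.1 = 0.01920 h⁻¹
C = C₀ · e^(−k·t) = 2.120 × e^(−0.01920 × 50.6)
  = 2.120 × 0.3785 = 0.8024 mg/L
Convert: 0.8024 mg/L × 1000 = 802.4 ng/mL

802 ng/mL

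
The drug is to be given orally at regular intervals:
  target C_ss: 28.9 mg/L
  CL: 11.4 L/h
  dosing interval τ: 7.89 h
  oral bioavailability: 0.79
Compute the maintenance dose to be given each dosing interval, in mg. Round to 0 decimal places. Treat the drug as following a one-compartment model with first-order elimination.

3290 mg

At steady state, F × (Dose/τ) = Css × CL.
Dose = Css × CL × τ / F = 28.9 × 11.40 × 7.89 / 0.79 = 3290 mg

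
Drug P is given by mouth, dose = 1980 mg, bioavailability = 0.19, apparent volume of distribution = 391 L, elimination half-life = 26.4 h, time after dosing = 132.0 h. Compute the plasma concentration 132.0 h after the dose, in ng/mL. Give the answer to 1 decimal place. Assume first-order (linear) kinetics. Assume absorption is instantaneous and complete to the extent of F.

Amount reaching circulation = F × Dose = 0.19 × 1980 = 376.2 mg
C₀ = F·Dose / Vd = 376.2 / 391 = 0.9621 mg/L
k = ln2 / t½ = 0.693147 / 26.4 = 0.02626 h⁻¹
t / t½ = 132.0 / 26.4 = 5 half-lives
C = C₀ × (1/2)^5 = 0.9621 × 0.03125 = 0.03007 mg/L
Convert: 0.03007 mg/L × 1000 = 30.07 ng/mL

30.1 ng/mL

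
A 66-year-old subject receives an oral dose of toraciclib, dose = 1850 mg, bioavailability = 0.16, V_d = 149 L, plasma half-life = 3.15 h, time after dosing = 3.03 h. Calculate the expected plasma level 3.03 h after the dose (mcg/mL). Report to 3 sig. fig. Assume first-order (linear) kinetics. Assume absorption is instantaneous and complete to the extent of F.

Amount reaching circulation = F × Dose = 0.16 × 1850 = 296.0 mg
C₀ = F·Dose / Vd = 296.0 / 149 = 1.987 mg/L
k = ln2 / t½ = 0.693147 / 3.15 = 0.2200 h⁻¹
C = C₀ · e^(−k·t) = 1.987 × e^(−0.2200 × 3.03)
  = 1.987 × 0.5135 = 1.020 mg/L
(1.020 mg/L = 1.020 mcg/mL)

1.02 mcg/mL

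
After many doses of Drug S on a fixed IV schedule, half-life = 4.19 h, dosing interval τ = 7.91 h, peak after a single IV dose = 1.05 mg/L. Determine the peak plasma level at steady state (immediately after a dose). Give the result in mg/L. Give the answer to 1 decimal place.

k = ln2 / t½ = 0.693147 / 4.19 = 0.1654 h⁻¹
e^(−kτ) = e^(−0.1654 × 7.91) = 0.2703
Accumulation ratio R = 1 / (1 − e^(−kτ)) = 1 / (1 − 0.2703) = 1.370
Steady-state peak = C₀ × R = 1.05 × 1.370 = 1.439 mg/L

1.4 mg/L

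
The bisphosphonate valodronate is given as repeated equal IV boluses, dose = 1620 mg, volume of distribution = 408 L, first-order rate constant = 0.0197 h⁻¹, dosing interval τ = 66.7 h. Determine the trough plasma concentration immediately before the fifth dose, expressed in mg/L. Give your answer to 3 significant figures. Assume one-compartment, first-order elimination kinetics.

1.45 mg/L

C₀ per dose = Dose / Vd = 1620 / 408 = 3.971 mg/L
Fraction remaining after one interval: r = e^(−kτ) = e^(−0.01970 × 66.7) = 0.2687
Before dose 5, 4 doses have been given (aged 1τ, 2τ, 3τ, 4τ).
C_trough = C₀ × (r + r² + … + r^4) = C₀ × r(1−r^4)/(1−r)
        = 3.971 × 0.2687 × (1 − 0.005213) / (1 − 0.2687) = 1.451 mg/L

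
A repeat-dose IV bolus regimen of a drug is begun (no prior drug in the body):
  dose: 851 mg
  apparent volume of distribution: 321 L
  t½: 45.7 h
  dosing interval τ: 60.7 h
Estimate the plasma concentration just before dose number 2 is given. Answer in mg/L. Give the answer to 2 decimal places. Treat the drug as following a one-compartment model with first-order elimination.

C₀ per dose = Dose / Vd = 851 / 321 = 2.651 mg/L
k = ln2 / t½ = 0.693147 / 45.7 = 0.01517 h⁻¹
Fraction remaining after one interval: r = e^(−kτ) = e^(−0.01517 × 60.7) = 0.3982
Before dose 2, 1 dose has been given (aged 1τ).
C_trough = C₀ × r = 2.651 × 0.3982 = 1.056 mg/L

1.06 mg/L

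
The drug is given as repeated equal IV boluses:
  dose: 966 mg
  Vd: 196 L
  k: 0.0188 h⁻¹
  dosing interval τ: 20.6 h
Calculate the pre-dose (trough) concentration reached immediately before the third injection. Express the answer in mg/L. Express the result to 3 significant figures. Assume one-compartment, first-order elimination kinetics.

C₀ per dose = Dose / Vd = 966 / 196 = 4.929 mg/L
Fraction remaining after one interval: r = e^(−kτ) = e^(−0.01880 × 20.6) = 0.6789
Before dose 3, 2 doses have been given (aged 1τ, 2τ).
C_trough = C₀ × (r + r²) = 4.929 × (0.6789 + 0.4609) = 5.618 mg/L

5.62 mg/L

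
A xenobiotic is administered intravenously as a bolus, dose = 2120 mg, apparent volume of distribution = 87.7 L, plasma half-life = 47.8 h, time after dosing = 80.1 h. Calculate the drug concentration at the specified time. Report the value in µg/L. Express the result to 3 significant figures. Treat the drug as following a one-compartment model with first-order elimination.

7570 µg/L

C₀ = Dose / Vd = 2120 / 87.7 = 24.17 mg/L
k = ln2 / t½ = 0.693147 / 47.8 = 0.01450 h⁻¹
C = C₀ · e^(−k·t) = 24.17 × e^(−0.01450 × 80.1)
  = 24.17 × 0.3130 = 7.565 mg/L
Convert: 7.565 mg/L × 1000 = 7565 µg/L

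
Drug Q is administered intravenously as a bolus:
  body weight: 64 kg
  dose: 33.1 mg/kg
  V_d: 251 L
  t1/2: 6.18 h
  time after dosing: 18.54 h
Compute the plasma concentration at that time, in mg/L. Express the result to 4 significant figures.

1.055 mg/L

Total dose = 33.1 × 64 = 2118 mg
C₀ = Dose / Vd = 2118 / 251 = 8.438 mg/L
k = ln2 / t½ = 0.693147 / 6.18 = 0.1122 h⁻¹
t / t½ = 18.54 / 6.18 = 3 half-lives
C = C₀ × (1/2)^3 = 8.438 × 0.1250 = 1.055 mg/L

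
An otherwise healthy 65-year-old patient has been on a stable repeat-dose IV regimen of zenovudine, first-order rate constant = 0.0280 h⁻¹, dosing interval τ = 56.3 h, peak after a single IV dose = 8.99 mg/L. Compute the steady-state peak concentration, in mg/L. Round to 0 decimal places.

11 mg/L

e^(−kτ) = e^(−0.02800 × 56.3) = 0.2067
Accumulation ratio R = 1 / (1 − e^(−kτ)) = 1 / (1 − 0.2067) = 1.261
Steady-state peak = C₀ × R = 8.99 × 1.261 = 11.34 mg/L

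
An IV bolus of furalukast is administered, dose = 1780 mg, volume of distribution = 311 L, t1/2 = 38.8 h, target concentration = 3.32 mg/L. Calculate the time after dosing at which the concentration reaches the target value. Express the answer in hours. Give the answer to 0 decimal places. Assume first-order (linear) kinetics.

C₀ = Dose / Vd = 1780 / 311 = 5.723 mg/L
k = ln2 / t½ = 0.693147 / 38.8 = 0.01786 h⁻¹
t = ln(C₀ / C) / k = ln(5.723 / 3.32) / 0.01786
  = ln(1.724) / 0.01786 = 0.5446 / 0.01786 = 30.49 h

30 h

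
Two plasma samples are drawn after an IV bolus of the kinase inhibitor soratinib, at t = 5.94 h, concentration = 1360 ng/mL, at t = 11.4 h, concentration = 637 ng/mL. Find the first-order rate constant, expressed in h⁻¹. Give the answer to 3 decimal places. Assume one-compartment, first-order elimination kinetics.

k = ln(C₁/C₂) / (t₂ − t₁) = ln(1360/637) / (11.4 − 5.94)
  = 0.7585 / 5.460 = 0.1389 h⁻¹

0.139 h⁻¹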